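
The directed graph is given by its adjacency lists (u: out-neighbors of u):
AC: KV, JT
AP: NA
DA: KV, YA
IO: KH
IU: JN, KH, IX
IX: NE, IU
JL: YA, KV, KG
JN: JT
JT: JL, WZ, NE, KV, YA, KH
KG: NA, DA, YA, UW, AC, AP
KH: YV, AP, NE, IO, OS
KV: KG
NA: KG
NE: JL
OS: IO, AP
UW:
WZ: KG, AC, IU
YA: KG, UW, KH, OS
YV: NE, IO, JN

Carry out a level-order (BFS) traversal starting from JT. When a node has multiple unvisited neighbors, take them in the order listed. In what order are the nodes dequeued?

Visit JT; enqueue JL, WZ, NE, KV, YA, KH → queue [JL, WZ, NE, KV, YA, KH]
Visit JL; enqueue KG → queue [WZ, NE, KV, YA, KH, KG]
Visit WZ; enqueue AC, IU → queue [NE, KV, YA, KH, KG, AC, IU]
Visit NE → queue [KV, YA, KH, KG, AC, IU]
Visit KV → queue [YA, KH, KG, AC, IU]
Visit YA; enqueue UW, OS → queue [KH, KG, AC, IU, UW, OS]
Visit KH; enqueue YV, AP, IO → queue [KG, AC, IU, UW, OS, YV, AP, IO]
Visit KG; enqueue NA, DA → queue [AC, IU, UW, OS, YV, AP, IO, NA, DA]
Visit AC → queue [IU, UW, OS, YV, AP, IO, NA, DA]
Visit IU; enqueue JN, IX → queue [UW, OS, YV, AP, IO, NA, DA, JN, IX]
Visit UW → queue [OS, YV, AP, IO, NA, DA, JN, IX]
Visit OS → queue [YV, AP, IO, NA, DA, JN, IX]
Visit YV → queue [AP, IO, NA, DA, JN, IX]
Visit AP → queue [IO, NA, DA, JN, IX]
Visit IO → queue [NA, DA, JN, IX]
Visit NA → queue [DA, JN, IX]
Visit DA → queue [JN, IX]
Visit JN → queue [IX]
Visit IX → queue []

JT, JL, WZ, NE, KV, YA, KH, KG, AC, IU, UW, OS, YV, AP, IO, NA, DA, JN, IX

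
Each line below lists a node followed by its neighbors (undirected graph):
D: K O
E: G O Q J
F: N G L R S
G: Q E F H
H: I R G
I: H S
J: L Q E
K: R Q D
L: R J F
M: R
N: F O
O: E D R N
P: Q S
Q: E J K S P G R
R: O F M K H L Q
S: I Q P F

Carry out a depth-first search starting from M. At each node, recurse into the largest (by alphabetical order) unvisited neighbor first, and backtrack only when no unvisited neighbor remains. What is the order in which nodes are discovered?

Visit M
M → R
R → Q
Q → S
S → P
S → I
I → H
H → G
G → F
F → N
N → O
O → E
E → J
J → L
O → D
D → K

M, R, Q, S, P, I, H, G, F, N, O, E, J, L, D, K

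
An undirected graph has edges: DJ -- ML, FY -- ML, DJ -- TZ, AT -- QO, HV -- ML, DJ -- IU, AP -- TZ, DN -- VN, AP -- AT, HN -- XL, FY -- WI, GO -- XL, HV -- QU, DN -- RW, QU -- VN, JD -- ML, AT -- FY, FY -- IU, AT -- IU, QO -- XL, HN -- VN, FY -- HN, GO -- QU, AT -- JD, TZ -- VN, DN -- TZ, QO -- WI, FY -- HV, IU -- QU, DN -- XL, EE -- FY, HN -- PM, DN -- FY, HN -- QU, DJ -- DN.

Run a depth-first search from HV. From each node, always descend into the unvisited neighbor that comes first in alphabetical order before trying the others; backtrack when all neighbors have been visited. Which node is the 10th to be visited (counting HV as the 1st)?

HN

Visit HV
HV → FY
FY → AT
AT → AP
AP → TZ
TZ → DJ
DJ → DN
DN → RW
DN → VN
VN → HN
HN → PM
HN → QU
QU → GO
GO → XL
XL → QO
QO → WI
QU → IU
DJ → ML
ML → JD
FY → EE

Visit order: HV, FY, AT, AP, TZ, DJ, DN, RW, VN, HN, PM, QU, GO, XL, QO, WI, IU, ML, JD, EE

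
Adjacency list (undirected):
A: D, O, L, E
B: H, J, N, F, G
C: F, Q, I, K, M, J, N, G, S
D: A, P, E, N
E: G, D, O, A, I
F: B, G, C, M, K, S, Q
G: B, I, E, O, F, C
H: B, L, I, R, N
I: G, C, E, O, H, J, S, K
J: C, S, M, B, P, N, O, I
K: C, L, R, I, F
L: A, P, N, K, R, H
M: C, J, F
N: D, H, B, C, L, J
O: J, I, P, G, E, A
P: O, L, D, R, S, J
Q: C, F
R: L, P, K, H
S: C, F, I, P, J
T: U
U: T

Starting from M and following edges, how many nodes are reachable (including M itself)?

19

BFS from M visits: M, J, F, C, S, P, O, N, I, B, Q, K, G, R, L, D, E, A, H
Reachable nodes: 19 of 21 total.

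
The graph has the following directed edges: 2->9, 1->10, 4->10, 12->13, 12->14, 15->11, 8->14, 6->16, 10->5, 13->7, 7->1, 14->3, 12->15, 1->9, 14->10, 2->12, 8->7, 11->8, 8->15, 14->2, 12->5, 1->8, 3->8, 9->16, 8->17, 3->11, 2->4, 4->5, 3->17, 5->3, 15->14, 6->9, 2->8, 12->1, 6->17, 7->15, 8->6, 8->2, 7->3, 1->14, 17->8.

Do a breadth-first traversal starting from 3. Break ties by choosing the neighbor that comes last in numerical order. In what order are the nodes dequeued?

3 → 17 → 11 → 8 → 15 → 14 → 7 → 6 → 2 → 10 → 1 → 16 → 9 → 12 → 4 → 5 → 13

Visit 3; enqueue 17, 11, 8 → queue [17, 11, 8]
Visit 17 → queue [11, 8]
Visit 11 → queue [8]
Visit 8; enqueue 15, 14, 7, 6, 2 → queue [15, 14, 7, 6, 2]
Visit 15 → queue [14, 7, 6, 2]
Visit 14; enqueue 10 → queue [7, 6, 2, 10]
Visit 7; enqueue 1 → queue [6, 2, 10, 1]
Visit 6; enqueue 16, 9 → queue [2, 10, 1, 16, 9]
Visit 2; enqueue 12, 4 → queue [10, 1, 16, 9, 12, 4]
Visit 10; enqueue 5 → queue [1, 16, 9, 12, 4, 5]
Visit 1 → queue [16, 9, 12, 4, 5]
Visit 16 → queue [9, 12, 4, 5]
Visit 9 → queue [12, 4, 5]
Visit 12; enqueue 13 → queue [4, 5, 13]
Visit 4 → queue [5, 13]
Visit 5 → queue [13]
Visit 13 → queue []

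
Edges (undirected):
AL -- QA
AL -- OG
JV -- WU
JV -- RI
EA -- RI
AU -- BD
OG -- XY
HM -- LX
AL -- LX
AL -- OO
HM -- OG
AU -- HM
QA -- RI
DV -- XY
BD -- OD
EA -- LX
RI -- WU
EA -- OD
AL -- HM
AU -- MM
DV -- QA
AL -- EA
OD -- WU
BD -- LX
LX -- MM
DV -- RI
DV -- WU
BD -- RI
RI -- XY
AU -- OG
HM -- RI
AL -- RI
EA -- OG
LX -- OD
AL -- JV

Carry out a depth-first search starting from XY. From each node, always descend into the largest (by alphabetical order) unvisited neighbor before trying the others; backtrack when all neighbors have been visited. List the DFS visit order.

Visit XY
XY → RI
RI → WU
WU → OD
OD → LX
LX → MM
MM → AU
AU → OG
OG → HM
HM → AL
AL → QA
QA → DV
AL → OO
AL → JV
AL → EA
AU → BD

XY -> RI -> WU -> OD -> LX -> MM -> AU -> OG -> HM -> AL -> QA -> DV -> OO -> JV -> EA -> BD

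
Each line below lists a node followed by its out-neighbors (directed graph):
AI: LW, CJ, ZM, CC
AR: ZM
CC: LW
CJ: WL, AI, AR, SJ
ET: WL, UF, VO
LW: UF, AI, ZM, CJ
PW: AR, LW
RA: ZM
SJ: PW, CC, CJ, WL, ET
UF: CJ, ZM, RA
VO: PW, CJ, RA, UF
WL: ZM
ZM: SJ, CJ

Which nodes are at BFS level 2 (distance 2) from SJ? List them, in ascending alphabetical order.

Level 0: SJ
Level 1: CC, CJ, ET, PW, WL
Level 2: AI, AR, LW, UF, VO, ZM
Level 3: RA

AI, AR, LW, UF, VO, ZM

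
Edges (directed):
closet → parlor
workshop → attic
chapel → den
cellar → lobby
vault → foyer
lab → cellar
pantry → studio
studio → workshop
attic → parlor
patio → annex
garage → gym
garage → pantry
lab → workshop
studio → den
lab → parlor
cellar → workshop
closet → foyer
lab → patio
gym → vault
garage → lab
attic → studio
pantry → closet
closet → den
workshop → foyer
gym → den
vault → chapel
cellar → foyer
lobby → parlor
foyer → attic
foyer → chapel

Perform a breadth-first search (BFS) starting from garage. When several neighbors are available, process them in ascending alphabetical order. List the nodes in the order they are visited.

Visit garage; enqueue gym, lab, pantry → queue [gym, lab, pantry]
Visit gym; enqueue den, vault → queue [lab, pantry, den, vault]
Visit lab; enqueue cellar, parlor, patio, workshop → queue [pantry, den, vault, cellar, parlor, patio, workshop]
Visit pantry; enqueue closet, studio → queue [den, vault, cellar, parlor, patio, workshop, closet, studio]
Visit den → queue [vault, cellar, parlor, patio, workshop, closet, studio]
Visit vault; enqueue chapel, foyer → queue [cellar, parlor, patio, workshop, closet, studio, chapel, foyer]
Visit cellar; enqueue lobby → queue [parlor, patio, workshop, closet, studio, chapel, foyer, lobby]
Visit parlor → queue [patio, workshop, closet, studio, chapel, foyer, lobby]
Visit patio; enqueue annex → queue [workshop, closet, studio, chapel, foyer, lobby, annex]
Visit workshop; enqueue attic → queue [closet, studio, chapel, foyer, lobby, annex, attic]
Visit closet → queue [studio, chapel, foyer, lobby, annex, attic]
Visit studio → queue [chapel, foyer, lobby, annex, attic]
Visit chapel → queue [foyer, lobby, annex, attic]
Visit foyer → queue [lobby, annex, attic]
Visit lobby → queue [annex, attic]
Visit annex → queue [attic]
Visit attic → queue []

garage gym lab pantry den vault cellar parlor patio workshop closet studio chapel foyer lobby annex attic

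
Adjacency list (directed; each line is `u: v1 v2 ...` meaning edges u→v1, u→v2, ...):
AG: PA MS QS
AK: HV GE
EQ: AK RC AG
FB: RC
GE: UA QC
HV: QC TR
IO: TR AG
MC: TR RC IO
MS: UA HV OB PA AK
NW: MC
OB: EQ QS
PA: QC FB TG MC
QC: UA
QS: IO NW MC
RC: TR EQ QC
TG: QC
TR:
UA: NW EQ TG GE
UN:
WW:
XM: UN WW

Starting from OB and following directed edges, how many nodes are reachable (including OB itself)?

BFS from OB visits: OB, EQ, QS, AK, RC, AG, IO, NW, MC, HV, GE, TR, QC, PA, MS, UA, FB, TG
Reachable nodes: 18 of 21 total.

18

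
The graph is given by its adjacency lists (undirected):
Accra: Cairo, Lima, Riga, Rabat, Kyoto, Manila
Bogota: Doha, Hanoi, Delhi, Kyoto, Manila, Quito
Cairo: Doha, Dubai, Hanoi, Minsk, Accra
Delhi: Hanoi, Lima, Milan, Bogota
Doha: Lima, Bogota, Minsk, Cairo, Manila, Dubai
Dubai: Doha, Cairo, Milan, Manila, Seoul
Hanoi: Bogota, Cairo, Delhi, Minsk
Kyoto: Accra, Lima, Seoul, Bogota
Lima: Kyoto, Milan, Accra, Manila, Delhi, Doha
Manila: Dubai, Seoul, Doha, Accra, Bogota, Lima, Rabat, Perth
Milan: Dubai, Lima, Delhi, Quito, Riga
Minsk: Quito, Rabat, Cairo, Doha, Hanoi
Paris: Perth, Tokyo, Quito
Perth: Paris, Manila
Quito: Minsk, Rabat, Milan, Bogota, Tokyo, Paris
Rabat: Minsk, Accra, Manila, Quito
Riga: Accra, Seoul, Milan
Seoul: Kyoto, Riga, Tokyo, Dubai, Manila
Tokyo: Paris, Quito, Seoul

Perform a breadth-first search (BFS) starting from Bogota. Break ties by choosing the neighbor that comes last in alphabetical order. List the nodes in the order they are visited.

Visit Bogota; enqueue Quito, Manila, Kyoto, Hanoi, Doha, Delhi → queue [Quito, Manila, Kyoto, Hanoi, Doha, Delhi]
Visit Quito; enqueue Tokyo, Rabat, Paris, Minsk, Milan → queue [Manila, Kyoto, Hanoi, Doha, Delhi, Tokyo, Rabat, Paris, Minsk, Milan]
Visit Manila; enqueue Seoul, Perth, Lima, Dubai, Accra → queue [Kyoto, Hanoi, Doha, Delhi, Tokyo, Rabat, Paris, Minsk, Milan, Seoul, Perth, Lima, Dubai, Accra]
Visit Kyoto → queue [Hanoi, Doha, Delhi, Tokyo, Rabat, Paris, Minsk, Milan, Seoul, Perth, Lima, Dubai, Accra]
Visit Hanoi; enqueue Cairo → queue [Doha, Delhi, Tokyo, Rabat, Paris, Minsk, Milan, Seoul, Perth, Lima, Dubai, Accra, Cairo]
Visit Doha → queue [Delhi, Tokyo, Rabat, Paris, Minsk, Milan, Seoul, Perth, Lima, Dubai, Accra, Cairo]
Visit Delhi → queue [Tokyo, Rabat, Paris, Minsk, Milan, Seoul, Perth, Lima, Dubai, Accra, Cairo]
Visit Tokyo → queue [Rabat, Paris, Minsk, Milan, Seoul, Perth, Lima, Dubai, Accra, Cairo]
Visit Rabat → queue [Paris, Minsk, Milan, Seoul, Perth, Lima, Dubai, Accra, Cairo]
Visit Paris → queue [Minsk, Milan, Seoul, Perth, Lima, Dubai, Accra, Cairo]
Visit Minsk → queue [Milan, Seoul, Perth, Lima, Dubai, Accra, Cairo]
Visit Milan; enqueue Riga → queue [Seoul, Perth, Lima, Dubai, Accra, Cairo, Riga]
Visit Seoul → queue [Perth, Lima, Dubai, Accra, Cairo, Riga]
Visit Perth → queue [Lima, Dubai, Accra, Cairo, Riga]
Visit Lima → queue [Dubai, Accra, Cairo, Riga]
Visit Dubai → queue [Accra, Cairo, Riga]
Visit Accra → queue [Cairo, Riga]
Visit Cairo → queue [Riga]
Visit Riga → queue []

Bogota -> Quito -> Manila -> Kyoto -> Hanoi -> Doha -> Delhi -> Tokyo -> Rabat -> Paris -> Minsk -> Milan -> Seoul -> Perth -> Lima -> Dubai -> Accra -> Cairo -> Riga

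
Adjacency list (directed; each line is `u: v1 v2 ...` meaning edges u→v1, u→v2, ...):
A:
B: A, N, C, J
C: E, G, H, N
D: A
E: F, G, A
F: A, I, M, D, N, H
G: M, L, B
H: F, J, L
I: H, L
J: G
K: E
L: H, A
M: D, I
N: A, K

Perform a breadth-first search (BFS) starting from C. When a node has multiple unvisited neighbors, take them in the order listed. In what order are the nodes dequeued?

Visit C; enqueue E, G, H, N → queue [E, G, H, N]
Visit E; enqueue F, A → queue [G, H, N, F, A]
Visit G; enqueue M, L, B → queue [H, N, F, A, M, L, B]
Visit H; enqueue J → queue [N, F, A, M, L, B, J]
Visit N; enqueue K → queue [F, A, M, L, B, J, K]
Visit F; enqueue I, D → queue [A, M, L, B, J, K, I, D]
Visit A → queue [M, L, B, J, K, I, D]
Visit M → queue [L, B, J, K, I, D]
Visit L → queue [B, J, K, I, D]
Visit B → queue [J, K, I, D]
Visit J → queue [K, I, D]
Visit K → queue [I, D]
Visit I → queue [D]
Visit D → queue []

C → E → G → H → N → F → A → M → L → B → J → K → I → D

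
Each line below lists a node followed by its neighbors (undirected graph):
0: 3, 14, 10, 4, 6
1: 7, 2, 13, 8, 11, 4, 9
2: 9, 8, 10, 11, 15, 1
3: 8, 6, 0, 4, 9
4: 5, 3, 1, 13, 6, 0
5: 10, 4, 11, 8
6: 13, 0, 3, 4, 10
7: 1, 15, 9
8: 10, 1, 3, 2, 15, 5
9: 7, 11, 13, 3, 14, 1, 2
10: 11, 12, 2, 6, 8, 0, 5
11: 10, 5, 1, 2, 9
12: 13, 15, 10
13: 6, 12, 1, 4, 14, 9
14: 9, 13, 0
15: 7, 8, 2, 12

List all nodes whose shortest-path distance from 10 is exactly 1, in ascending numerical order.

Level 0: 10
Level 1: 0, 2, 5, 6, 8, 11, 12
Level 2: 1, 3, 4, 9, 13, 14, 15
Level 3: 7

0, 2, 5, 6, 8, 11, 12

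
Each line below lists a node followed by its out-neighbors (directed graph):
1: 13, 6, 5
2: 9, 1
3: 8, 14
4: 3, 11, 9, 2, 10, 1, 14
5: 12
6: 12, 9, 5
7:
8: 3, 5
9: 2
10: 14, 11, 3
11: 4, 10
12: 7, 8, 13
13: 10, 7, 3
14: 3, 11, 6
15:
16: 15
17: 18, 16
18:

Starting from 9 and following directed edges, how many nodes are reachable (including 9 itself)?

BFS from 9 visits: 9, 2, 1, 5, 6, 13, 12, 3, 7, 10, 8, 14, 11, 4
Reachable nodes: 14 of 18 total.

14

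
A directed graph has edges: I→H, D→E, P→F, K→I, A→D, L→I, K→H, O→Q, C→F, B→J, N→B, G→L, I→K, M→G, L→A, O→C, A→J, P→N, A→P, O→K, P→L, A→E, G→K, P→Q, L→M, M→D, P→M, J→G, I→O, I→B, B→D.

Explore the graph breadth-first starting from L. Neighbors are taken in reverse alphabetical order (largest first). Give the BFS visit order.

Visit L; enqueue M, I, A → queue [M, I, A]
Visit M; enqueue G, D → queue [I, A, G, D]
Visit I; enqueue O, K, H, B → queue [A, G, D, O, K, H, B]
Visit A; enqueue P, J, E → queue [G, D, O, K, H, B, P, J, E]
Visit G → queue [D, O, K, H, B, P, J, E]
Visit D → queue [O, K, H, B, P, J, E]
Visit O; enqueue Q, C → queue [K, H, B, P, J, E, Q, C]
Visit K → queue [H, B, P, J, E, Q, C]
Visit H → queue [B, P, J, E, Q, C]
Visit B → queue [P, J, E, Q, C]
Visit P; enqueue N, F → queue [J, E, Q, C, N, F]
Visit J → queue [E, Q, C, N, F]
Visit E → queue [Q, C, N, F]
Visit Q → queue [C, N, F]
Visit C → queue [N, F]
Visit N → queue [F]
Visit F → queue []

L, M, I, A, G, D, O, K, H, B, P, J, E, Q, C, N, F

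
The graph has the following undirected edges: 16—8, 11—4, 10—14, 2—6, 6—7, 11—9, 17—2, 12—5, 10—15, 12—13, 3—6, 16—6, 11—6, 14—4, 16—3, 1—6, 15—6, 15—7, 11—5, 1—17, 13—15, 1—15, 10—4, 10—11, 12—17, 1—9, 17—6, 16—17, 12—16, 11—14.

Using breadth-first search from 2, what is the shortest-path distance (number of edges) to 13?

3

Level 0: 2
Level 1: 6, 17
Level 2: 1, 3, 7, 11, 12, 15, 16
Level 3: 4, 5, 8, 9, 10, 13, 14
13 first appears at level 3.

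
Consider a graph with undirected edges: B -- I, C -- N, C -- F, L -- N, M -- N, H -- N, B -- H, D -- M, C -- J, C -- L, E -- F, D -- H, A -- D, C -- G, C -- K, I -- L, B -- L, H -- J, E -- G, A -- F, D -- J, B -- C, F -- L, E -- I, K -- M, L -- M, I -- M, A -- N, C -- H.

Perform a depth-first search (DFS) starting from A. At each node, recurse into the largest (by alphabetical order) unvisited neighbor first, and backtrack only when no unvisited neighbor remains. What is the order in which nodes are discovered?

A, N, M, L, I, E, G, C, K, J, H, D, B, F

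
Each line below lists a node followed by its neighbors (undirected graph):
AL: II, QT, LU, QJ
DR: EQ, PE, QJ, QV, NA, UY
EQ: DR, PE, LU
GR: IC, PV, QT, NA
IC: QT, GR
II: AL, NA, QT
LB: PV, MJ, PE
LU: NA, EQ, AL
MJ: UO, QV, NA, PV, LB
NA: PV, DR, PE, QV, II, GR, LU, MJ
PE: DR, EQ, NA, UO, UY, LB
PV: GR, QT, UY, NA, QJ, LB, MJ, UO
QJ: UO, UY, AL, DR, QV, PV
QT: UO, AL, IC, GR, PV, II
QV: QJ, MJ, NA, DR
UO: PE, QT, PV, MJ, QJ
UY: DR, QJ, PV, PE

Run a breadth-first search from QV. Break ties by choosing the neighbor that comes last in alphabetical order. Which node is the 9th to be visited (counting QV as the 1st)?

Visit QV; enqueue QJ, NA, MJ, DR → queue [QJ, NA, MJ, DR]
Visit QJ; enqueue UY, UO, PV, AL → queue [NA, MJ, DR, UY, UO, PV, AL]
Visit NA; enqueue PE, LU, II, GR → queue [MJ, DR, UY, UO, PV, AL, PE, LU, II, GR]
Visit MJ; enqueue LB → queue [DR, UY, UO, PV, AL, PE, LU, II, GR, LB]
Visit DR; enqueue EQ → queue [UY, UO, PV, AL, PE, LU, II, GR, LB, EQ]
Visit UY → queue [UO, PV, AL, PE, LU, II, GR, LB, EQ]
Visit UO; enqueue QT → queue [PV, AL, PE, LU, II, GR, LB, EQ, QT]
Visit PV → queue [AL, PE, LU, II, GR, LB, EQ, QT]
Visit AL → queue [PE, LU, II, GR, LB, EQ, QT]
Visit PE → queue [LU, II, GR, LB, EQ, QT]
Visit LU → queue [II, GR, LB, EQ, QT]
Visit II → queue [GR, LB, EQ, QT]
Visit GR; enqueue IC → queue [LB, EQ, QT, IC]
Visit LB → queue [EQ, QT, IC]
Visit EQ → queue [QT, IC]
Visit QT → queue [IC]
Visit IC → queue []

Visit order: QV, QJ, NA, MJ, DR, UY, UO, PV, AL, PE, LU, II, GR, LB, EQ, QT, IC

AL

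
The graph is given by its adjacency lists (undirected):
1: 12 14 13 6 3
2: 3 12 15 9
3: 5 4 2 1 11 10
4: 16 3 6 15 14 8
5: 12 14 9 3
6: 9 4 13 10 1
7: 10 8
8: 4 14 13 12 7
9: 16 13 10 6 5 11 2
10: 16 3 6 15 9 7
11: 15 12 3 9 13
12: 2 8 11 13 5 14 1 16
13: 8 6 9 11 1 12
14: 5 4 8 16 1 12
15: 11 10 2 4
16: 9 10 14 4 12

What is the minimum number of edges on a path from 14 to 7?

2

Level 0: 14
Level 1: 1, 4, 5, 8, 12, 16
Level 2: 2, 3, 6, 7, 9, 10, 11, 13, 15
7 first appears at level 2.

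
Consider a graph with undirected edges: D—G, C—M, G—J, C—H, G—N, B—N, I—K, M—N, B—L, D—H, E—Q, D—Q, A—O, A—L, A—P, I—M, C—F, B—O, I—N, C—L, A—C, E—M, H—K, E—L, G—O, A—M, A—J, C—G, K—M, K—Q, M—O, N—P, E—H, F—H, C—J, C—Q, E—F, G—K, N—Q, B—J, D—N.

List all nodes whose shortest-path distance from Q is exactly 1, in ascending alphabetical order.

C, D, E, K, N

Level 0: Q
Level 1: C, D, E, K, N
Level 2: A, B, F, G, H, I, J, L, M, P
Level 3: O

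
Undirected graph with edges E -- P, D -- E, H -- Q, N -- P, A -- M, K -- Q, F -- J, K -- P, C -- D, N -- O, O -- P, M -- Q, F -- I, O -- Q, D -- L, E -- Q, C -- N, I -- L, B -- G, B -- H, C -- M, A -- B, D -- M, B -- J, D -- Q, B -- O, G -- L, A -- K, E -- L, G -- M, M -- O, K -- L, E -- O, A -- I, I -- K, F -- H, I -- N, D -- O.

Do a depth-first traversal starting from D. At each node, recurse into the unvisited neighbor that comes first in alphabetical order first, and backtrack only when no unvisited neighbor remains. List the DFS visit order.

D C M A B G L E O N I F H Q K P J

Visit D
D → C
C → M
M → A
A → B
B → G
G → L
L → E
E → O
O → N
N → I
I → F
F → H
H → Q
Q → K
K → P
F → J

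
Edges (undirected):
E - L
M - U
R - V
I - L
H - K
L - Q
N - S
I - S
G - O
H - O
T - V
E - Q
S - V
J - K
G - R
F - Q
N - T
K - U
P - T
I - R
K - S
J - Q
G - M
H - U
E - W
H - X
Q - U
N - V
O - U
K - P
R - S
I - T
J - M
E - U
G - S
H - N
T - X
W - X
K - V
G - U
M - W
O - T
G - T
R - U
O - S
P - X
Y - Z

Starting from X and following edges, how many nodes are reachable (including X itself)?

20

BFS from X visits: X, H, P, T, W, K, N, O, U, G, I, V, E, M, J, S, Q, R, L, F
Reachable nodes: 20 of 22 total.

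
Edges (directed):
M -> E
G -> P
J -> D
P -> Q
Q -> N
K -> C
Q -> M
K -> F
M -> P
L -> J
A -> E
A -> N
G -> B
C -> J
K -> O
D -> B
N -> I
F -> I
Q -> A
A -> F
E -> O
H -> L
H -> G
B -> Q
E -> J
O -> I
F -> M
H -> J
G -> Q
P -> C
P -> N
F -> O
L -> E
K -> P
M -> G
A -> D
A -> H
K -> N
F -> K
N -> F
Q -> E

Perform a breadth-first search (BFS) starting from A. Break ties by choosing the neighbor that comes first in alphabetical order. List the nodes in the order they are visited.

A, D, E, F, H, N, B, J, O, I, K, M, G, L, Q, C, P

Visit A; enqueue D, E, F, H, N → queue [D, E, F, H, N]
Visit D; enqueue B → queue [E, F, H, N, B]
Visit E; enqueue J, O → queue [F, H, N, B, J, O]
Visit F; enqueue I, K, M → queue [H, N, B, J, O, I, K, M]
Visit H; enqueue G, L → queue [N, B, J, O, I, K, M, G, L]
Visit N → queue [B, J, O, I, K, M, G, L]
Visit B; enqueue Q → queue [J, O, I, K, M, G, L, Q]
Visit J → queue [O, I, K, M, G, L, Q]
Visit O → queue [I, K, M, G, L, Q]
Visit I → queue [K, M, G, L, Q]
Visit K; enqueue C, P → queue [M, G, L, Q, C, P]
Visit M → queue [G, L, Q, C, P]
Visit G → queue [L, Q, C, P]
Visit L → queue [Q, C, P]
Visit Q → queue [C, P]
Visit C → queue [P]
Visit P → queue []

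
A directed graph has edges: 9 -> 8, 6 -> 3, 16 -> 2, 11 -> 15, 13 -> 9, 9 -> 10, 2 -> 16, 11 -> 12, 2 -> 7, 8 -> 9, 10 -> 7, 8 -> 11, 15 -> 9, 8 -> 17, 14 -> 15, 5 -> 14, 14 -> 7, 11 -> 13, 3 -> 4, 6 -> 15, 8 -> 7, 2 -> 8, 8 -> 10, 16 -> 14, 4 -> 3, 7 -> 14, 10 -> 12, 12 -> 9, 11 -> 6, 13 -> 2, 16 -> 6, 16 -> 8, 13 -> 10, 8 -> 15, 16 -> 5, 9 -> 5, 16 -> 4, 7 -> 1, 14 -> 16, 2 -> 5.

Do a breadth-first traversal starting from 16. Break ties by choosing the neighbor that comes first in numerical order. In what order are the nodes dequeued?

Visit 16; enqueue 2, 4, 5, 6, 8, 14 → queue [2, 4, 5, 6, 8, 14]
Visit 2; enqueue 7 → queue [4, 5, 6, 8, 14, 7]
Visit 4; enqueue 3 → queue [5, 6, 8, 14, 7, 3]
Visit 5 → queue [6, 8, 14, 7, 3]
Visit 6; enqueue 15 → queue [8, 14, 7, 3, 15]
Visit 8; enqueue 9, 10, 11, 17 → queue [14, 7, 3, 15, 9, 10, 11, 17]
Visit 14 → queue [7, 3, 15, 9, 10, 11, 17]
Visit 7; enqueue 1 → queue [3, 15, 9, 10, 11, 17, 1]
Visit 3 → queue [15, 9, 10, 11, 17, 1]
Visit 15 → queue [9, 10, 11, 17, 1]
Visit 9 → queue [10, 11, 17, 1]
Visit 10; enqueue 12 → queue [11, 17, 1, 12]
Visit 11; enqueue 13 → queue [17, 1, 12, 13]
Visit 17 → queue [1, 12, 13]
Visit 1 → queue [12, 13]
Visit 12 → queue [13]
Visit 13 → queue []

16 2 4 5 6 8 14 7 3 15 9 10 11 17 1 12 13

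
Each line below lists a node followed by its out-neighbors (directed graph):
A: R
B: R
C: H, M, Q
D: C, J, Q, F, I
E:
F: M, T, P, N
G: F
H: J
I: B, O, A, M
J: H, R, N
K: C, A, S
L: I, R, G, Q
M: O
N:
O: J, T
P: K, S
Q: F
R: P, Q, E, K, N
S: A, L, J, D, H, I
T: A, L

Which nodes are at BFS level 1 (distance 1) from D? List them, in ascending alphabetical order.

Level 0: D
Level 1: C, F, I, J, Q
Level 2: A, B, H, M, N, O, P, R, T
Level 3: E, K, L, S
Level 4: G

C, F, I, J, Q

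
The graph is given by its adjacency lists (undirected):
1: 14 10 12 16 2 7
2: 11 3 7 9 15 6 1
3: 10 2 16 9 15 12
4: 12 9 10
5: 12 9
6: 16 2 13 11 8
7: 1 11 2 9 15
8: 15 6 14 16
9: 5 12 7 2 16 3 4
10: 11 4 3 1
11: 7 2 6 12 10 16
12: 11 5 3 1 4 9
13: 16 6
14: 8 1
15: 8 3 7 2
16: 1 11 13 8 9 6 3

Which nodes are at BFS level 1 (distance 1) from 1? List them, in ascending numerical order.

Level 0: 1
Level 1: 2, 7, 10, 12, 14, 16
Level 2: 3, 4, 5, 6, 8, 9, 11, 13, 15

2, 7, 10, 12, 14, 16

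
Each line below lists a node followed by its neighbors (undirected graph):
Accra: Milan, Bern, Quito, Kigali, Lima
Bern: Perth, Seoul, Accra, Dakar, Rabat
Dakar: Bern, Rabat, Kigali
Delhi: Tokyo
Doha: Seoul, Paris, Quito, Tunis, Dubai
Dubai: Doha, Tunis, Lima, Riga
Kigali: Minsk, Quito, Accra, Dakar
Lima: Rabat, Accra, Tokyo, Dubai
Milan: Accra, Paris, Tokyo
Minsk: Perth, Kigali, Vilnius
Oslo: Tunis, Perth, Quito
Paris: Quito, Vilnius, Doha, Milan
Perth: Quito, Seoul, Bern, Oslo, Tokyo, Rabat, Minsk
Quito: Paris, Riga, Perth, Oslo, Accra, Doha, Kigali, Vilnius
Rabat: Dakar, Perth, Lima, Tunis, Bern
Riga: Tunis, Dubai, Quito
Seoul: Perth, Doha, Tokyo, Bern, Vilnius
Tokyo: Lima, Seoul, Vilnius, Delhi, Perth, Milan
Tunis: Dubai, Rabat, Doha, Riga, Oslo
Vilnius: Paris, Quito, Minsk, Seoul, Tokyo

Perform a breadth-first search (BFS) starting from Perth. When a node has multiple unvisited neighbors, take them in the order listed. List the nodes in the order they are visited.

Visit Perth; enqueue Quito, Seoul, Bern, Oslo, Tokyo, Rabat, Minsk → queue [Quito, Seoul, Bern, Oslo, Tokyo, Rabat, Minsk]
Visit Quito; enqueue Paris, Riga, Accra, Doha, Kigali, Vilnius → queue [Seoul, Bern, Oslo, Tokyo, Rabat, Minsk, Paris, Riga, Accra, Doha, Kigali, Vilnius]
Visit Seoul → queue [Bern, Oslo, Tokyo, Rabat, Minsk, Paris, Riga, Accra, Doha, Kigali, Vilnius]
Visit Bern; enqueue Dakar → queue [Oslo, Tokyo, Rabat, Minsk, Paris, Riga, Accra, Doha, Kigali, Vilnius, Dakar]
Visit Oslo; enqueue Tunis → queue [Tokyo, Rabat, Minsk, Paris, Riga, Accra, Doha, Kigali, Vilnius, Dakar, Tunis]
Visit Tokyo; enqueue Lima, Delhi, Milan → queue [Rabat, Minsk, Paris, Riga, Accra, Doha, Kigali, Vilnius, Dakar, Tunis, Lima, Delhi, Milan]
Visit Rabat → queue [Minsk, Paris, Riga, Accra, Doha, Kigali, Vilnius, Dakar, Tunis, Lima, Delhi, Milan]
Visit Minsk → queue [Paris, Riga, Accra, Doha, Kigali, Vilnius, Dakar, Tunis, Lima, Delhi, Milan]
Visit Paris → queue [Riga, Accra, Doha, Kigali, Vilnius, Dakar, Tunis, Lima, Delhi, Milan]
Visit Riga; enqueue Dubai → queue [Accra, Doha, Kigali, Vilnius, Dakar, Tunis, Lima, Delhi, Milan, Dubai]
Visit Accra → queue [Doha, Kigali, Vilnius, Dakar, Tunis, Lima, Delhi, Milan, Dubai]
Visit Doha → queue [Kigali, Vilnius, Dakar, Tunis, Lima, Delhi, Milan, Dubai]
Visit Kigali → queue [Vilnius, Dakar, Tunis, Lima, Delhi, Milan, Dubai]
Visit Vilnius → queue [Dakar, Tunis, Lima, Delhi, Milan, Dubai]
Visit Dakar → queue [Tunis, Lima, Delhi, Milan, Dubai]
Visit Tunis → queue [Lima, Delhi, Milan, Dubai]
Visit Lima → queue [Delhi, Milan, Dubai]
Visit Delhi → queue [Milan, Dubai]
Visit Milan → queue [Dubai]
Visit Dubai → queue []

Perth → Quito → Seoul → Bern → Oslo → Tokyo → Rabat → Minsk → Paris → Riga → Accra → Doha → Kigali → Vilnius → Dakar → Tunis → Lima → Delhi → Milan → Dubai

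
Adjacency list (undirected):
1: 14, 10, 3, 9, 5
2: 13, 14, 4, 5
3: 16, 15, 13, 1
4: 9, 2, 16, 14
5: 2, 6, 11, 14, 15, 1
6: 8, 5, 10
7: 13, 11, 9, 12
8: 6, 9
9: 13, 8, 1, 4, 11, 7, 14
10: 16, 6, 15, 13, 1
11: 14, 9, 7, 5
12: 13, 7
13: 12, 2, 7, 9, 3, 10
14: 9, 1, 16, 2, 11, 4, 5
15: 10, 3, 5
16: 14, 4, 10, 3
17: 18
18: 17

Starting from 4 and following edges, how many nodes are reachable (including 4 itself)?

16

BFS from 4 visits: 4, 9, 2, 16, 14, 13, 8, 1, 11, 7, 5, 10, 3, 12, 6, 15
Reachable nodes: 16 of 18 total.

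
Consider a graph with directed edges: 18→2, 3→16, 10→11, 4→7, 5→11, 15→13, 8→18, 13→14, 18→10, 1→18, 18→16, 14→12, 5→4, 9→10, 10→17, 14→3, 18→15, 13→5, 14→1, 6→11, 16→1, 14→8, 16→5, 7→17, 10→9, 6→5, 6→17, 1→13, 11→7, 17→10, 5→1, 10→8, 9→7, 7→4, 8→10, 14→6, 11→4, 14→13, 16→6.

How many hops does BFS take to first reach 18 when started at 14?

2

Level 0: 14
Level 1: 1, 3, 6, 8, 12, 13
Level 2: 5, 10, 11, 16, 17, 18
Level 3: 2, 4, 7, 9, 15
18 first appears at level 2.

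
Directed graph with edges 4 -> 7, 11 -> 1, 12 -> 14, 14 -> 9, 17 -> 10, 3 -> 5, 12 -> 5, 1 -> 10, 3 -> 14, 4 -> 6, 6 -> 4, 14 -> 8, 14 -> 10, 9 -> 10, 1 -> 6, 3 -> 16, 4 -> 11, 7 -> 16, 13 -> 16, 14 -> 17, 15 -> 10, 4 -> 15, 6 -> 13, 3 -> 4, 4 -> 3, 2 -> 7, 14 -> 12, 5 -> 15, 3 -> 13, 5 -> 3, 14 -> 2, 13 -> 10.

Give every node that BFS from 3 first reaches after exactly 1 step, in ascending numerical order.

Level 0: 3
Level 1: 4, 5, 13, 14, 16
Level 2: 2, 6, 7, 8, 9, 10, 11, 12, 15, 17
Level 3: 1

4, 5, 13, 14, 16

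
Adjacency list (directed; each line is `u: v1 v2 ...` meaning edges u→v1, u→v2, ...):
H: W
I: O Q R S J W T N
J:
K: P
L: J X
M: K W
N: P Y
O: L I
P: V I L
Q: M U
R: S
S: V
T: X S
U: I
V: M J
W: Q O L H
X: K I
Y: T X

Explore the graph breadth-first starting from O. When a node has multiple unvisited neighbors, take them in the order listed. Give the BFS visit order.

Visit O; enqueue L, I → queue [L, I]
Visit L; enqueue J, X → queue [I, J, X]
Visit I; enqueue Q, R, S, W, T, N → queue [J, X, Q, R, S, W, T, N]
Visit J → queue [X, Q, R, S, W, T, N]
Visit X; enqueue K → queue [Q, R, S, W, T, N, K]
Visit Q; enqueue M, U → queue [R, S, W, T, N, K, M, U]
Visit R → queue [S, W, T, N, K, M, U]
Visit S; enqueue V → queue [W, T, N, K, M, U, V]
Visit W; enqueue H → queue [T, N, K, M, U, V, H]
Visit T → queue [N, K, M, U, V, H]
Visit N; enqueue P, Y → queue [K, M, U, V, H, P, Y]
Visit K → queue [M, U, V, H, P, Y]
Visit M → queue [U, V, H, P, Y]
Visit U → queue [V, H, P, Y]
Visit V → queue [H, P, Y]
Visit H → queue [P, Y]
Visit P → queue [Y]
Visit Y → queue []

O, L, I, J, X, Q, R, S, W, T, N, K, M, U, V, H, P, Y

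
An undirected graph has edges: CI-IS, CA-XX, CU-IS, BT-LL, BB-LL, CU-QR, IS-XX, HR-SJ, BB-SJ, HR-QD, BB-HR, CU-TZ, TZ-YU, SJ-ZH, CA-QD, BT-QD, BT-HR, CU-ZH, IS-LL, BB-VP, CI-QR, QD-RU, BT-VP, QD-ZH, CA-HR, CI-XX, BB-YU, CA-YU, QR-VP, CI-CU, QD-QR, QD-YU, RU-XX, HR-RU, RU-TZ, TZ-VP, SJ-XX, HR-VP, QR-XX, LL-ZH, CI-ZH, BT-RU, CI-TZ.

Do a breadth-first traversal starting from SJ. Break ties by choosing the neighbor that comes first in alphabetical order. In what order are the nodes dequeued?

Visit SJ; enqueue BB, HR, XX, ZH → queue [BB, HR, XX, ZH]
Visit BB; enqueue LL, VP, YU → queue [HR, XX, ZH, LL, VP, YU]
Visit HR; enqueue BT, CA, QD, RU → queue [XX, ZH, LL, VP, YU, BT, CA, QD, RU]
Visit XX; enqueue CI, IS, QR → queue [ZH, LL, VP, YU, BT, CA, QD, RU, CI, IS, QR]
Visit ZH; enqueue CU → queue [LL, VP, YU, BT, CA, QD, RU, CI, IS, QR, CU]
Visit LL → queue [VP, YU, BT, CA, QD, RU, CI, IS, QR, CU]
Visit VP; enqueue TZ → queue [YU, BT, CA, QD, RU, CI, IS, QR, CU, TZ]
Visit YU → queue [BT, CA, QD, RU, CI, IS, QR, CU, TZ]
Visit BT → queue [CA, QD, RU, CI, IS, QR, CU, TZ]
Visit CA → queue [QD, RU, CI, IS, QR, CU, TZ]
Visit QD → queue [RU, CI, IS, QR, CU, TZ]
Visit RU → queue [CI, IS, QR, CU, TZ]
Visit CI → queue [IS, QR, CU, TZ]
Visit IS → queue [QR, CU, TZ]
Visit QR → queue [CU, TZ]
Visit CU → queue [TZ]
Visit TZ → queue []

SJ BB HR XX ZH LL VP YU BT CA QD RU CI IS QR CU TZ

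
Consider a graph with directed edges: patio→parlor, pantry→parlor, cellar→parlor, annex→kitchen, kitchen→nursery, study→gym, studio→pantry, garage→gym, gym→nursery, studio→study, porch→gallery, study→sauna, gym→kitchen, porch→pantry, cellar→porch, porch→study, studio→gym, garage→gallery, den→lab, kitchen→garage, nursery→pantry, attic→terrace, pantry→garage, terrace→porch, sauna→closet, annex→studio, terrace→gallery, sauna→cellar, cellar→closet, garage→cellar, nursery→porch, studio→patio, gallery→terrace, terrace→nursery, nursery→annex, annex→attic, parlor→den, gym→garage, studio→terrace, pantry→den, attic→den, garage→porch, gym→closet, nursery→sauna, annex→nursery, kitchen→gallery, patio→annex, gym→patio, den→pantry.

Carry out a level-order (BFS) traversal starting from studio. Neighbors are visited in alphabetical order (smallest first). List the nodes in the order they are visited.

Visit studio; enqueue gym, pantry, patio, study, terrace → queue [gym, pantry, patio, study, terrace]
Visit gym; enqueue closet, garage, kitchen, nursery → queue [pantry, patio, study, terrace, closet, garage, kitchen, nursery]
Visit pantry; enqueue den, parlor → queue [patio, study, terrace, closet, garage, kitchen, nursery, den, parlor]
Visit patio; enqueue annex → queue [study, terrace, closet, garage, kitchen, nursery, den, parlor, annex]
Visit study; enqueue sauna → queue [terrace, closet, garage, kitchen, nursery, den, parlor, annex, sauna]
Visit terrace; enqueue gallery, porch → queue [closet, garage, kitchen, nursery, den, parlor, annex, sauna, gallery, porch]
Visit closet → queue [garage, kitchen, nursery, den, parlor, annex, sauna, gallery, porch]
Visit garage; enqueue cellar → queue [kitchen, nursery, den, parlor, annex, sauna, gallery, porch, cellar]
Visit kitchen → queue [nursery, den, parlor, annex, sauna, gallery, porch, cellar]
Visit nursery → queue [den, parlor, annex, sauna, gallery, porch, cellar]
Visit den; enqueue lab → queue [parlor, annex, sauna, gallery, porch, cellar, lab]
Visit parlor → queue [annex, sauna, gallery, porch, cellar, lab]
Visit annex; enqueue attic → queue [sauna, gallery, porch, cellar, lab, attic]
Visit sauna → queue [gallery, porch, cellar, lab, attic]
Visit gallery → queue [porch, cellar, lab, attic]
Visit porch → queue [cellar, lab, attic]
Visit cellar → queue [lab, attic]
Visit lab → queue [attic]
Visit attic → queue []

studio → gym → pantry → patio → study → terrace → closet → garage → kitchen → nursery → den → parlor → annex → sauna → gallery → porch → cellar → lab → attic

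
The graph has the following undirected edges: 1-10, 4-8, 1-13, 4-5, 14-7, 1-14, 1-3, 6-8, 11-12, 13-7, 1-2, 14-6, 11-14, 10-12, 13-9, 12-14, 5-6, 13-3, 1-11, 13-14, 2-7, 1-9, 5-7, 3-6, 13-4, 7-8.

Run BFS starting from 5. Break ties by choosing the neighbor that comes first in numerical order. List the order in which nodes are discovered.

5 → 4 → 6 → 7 → 8 → 13 → 3 → 14 → 2 → 1 → 9 → 11 → 12 → 10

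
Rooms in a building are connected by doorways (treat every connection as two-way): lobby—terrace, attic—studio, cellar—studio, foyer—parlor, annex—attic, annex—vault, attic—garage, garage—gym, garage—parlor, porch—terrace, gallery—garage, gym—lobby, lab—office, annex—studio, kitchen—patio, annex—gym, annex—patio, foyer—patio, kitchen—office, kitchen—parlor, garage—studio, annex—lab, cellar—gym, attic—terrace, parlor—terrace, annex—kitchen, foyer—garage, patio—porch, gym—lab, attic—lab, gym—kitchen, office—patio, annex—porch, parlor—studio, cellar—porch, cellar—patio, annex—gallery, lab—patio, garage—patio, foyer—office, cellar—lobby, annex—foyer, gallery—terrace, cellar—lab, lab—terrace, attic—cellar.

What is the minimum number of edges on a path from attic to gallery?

2

Level 0: attic
Level 1: annex, cellar, garage, lab, studio, terrace
Level 2: foyer, gallery, gym, kitchen, lobby, office, parlor, patio, porch, vault
gallery first appears at level 2.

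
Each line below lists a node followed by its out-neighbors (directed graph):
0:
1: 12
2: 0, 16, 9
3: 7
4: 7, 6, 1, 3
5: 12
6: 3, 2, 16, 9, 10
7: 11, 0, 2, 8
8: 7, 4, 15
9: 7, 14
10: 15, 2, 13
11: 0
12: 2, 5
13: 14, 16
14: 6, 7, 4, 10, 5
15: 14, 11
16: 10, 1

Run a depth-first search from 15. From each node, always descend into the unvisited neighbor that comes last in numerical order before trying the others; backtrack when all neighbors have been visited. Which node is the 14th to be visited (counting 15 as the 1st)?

8

Visit 15
15 → 14
14 → 10
10 → 13
13 → 16
16 → 1
1 → 12
12 → 5
12 → 2
2 → 9
9 → 7
7 → 11
11 → 0
7 → 8
8 → 4
4 → 6
6 → 3

Visit order: 15, 14, 10, 13, 16, 1, 12, 5, 2, 9, 7, 11, 0, 8, 4, 6, 3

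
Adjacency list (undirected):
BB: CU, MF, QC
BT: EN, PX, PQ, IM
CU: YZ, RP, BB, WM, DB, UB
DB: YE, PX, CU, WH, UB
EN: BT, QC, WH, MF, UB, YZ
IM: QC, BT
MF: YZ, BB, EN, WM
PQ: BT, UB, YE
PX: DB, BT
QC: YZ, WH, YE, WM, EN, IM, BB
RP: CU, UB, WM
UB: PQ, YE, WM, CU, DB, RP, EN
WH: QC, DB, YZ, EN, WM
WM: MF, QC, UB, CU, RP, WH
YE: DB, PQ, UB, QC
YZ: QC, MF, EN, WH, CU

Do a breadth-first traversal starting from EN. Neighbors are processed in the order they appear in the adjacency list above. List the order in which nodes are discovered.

EN → BT → QC → WH → MF → UB → YZ → PX → PQ → IM → YE → WM → BB → DB → CU → RP

Visit EN; enqueue BT, QC, WH, MF, UB, YZ → queue [BT, QC, WH, MF, UB, YZ]
Visit BT; enqueue PX, PQ, IM → queue [QC, WH, MF, UB, YZ, PX, PQ, IM]
Visit QC; enqueue YE, WM, BB → queue [WH, MF, UB, YZ, PX, PQ, IM, YE, WM, BB]
Visit WH; enqueue DB → queue [MF, UB, YZ, PX, PQ, IM, YE, WM, BB, DB]
Visit MF → queue [UB, YZ, PX, PQ, IM, YE, WM, BB, DB]
Visit UB; enqueue CU, RP → queue [YZ, PX, PQ, IM, YE, WM, BB, DB, CU, RP]
Visit YZ → queue [PX, PQ, IM, YE, WM, BB, DB, CU, RP]
Visit PX → queue [PQ, IM, YE, WM, BB, DB, CU, RP]
Visit PQ → queue [IM, YE, WM, BB, DB, CU, RP]
Visit IM → queue [YE, WM, BB, DB, CU, RP]
Visit YE → queue [WM, BB, DB, CU, RP]
Visit WM → queue [BB, DB, CU, RP]
Visit BB → queue [DB, CU, RP]
Visit DB → queue [CU, RP]
Visit CU → queue [RP]
Visit RP → queue []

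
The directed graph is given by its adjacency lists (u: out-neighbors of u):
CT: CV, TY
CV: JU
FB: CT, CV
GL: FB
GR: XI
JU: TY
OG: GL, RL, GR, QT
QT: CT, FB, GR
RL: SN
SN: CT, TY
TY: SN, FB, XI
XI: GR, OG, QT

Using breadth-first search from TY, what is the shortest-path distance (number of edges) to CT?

Level 0: TY
Level 1: FB, SN, XI
Level 2: CT, CV, GR, OG, QT
Level 3: GL, JU, RL
CT first appears at level 2.

2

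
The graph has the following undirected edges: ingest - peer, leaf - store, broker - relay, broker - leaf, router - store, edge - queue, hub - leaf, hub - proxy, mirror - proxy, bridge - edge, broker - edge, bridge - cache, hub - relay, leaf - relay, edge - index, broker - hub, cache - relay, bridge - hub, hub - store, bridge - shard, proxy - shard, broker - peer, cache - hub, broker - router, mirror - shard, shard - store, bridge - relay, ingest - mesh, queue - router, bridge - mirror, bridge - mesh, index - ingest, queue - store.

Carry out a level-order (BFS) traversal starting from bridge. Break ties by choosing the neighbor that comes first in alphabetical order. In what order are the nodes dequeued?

bridge, cache, edge, hub, mesh, mirror, relay, shard, broker, index, queue, leaf, proxy, store, ingest, peer, router

Visit bridge; enqueue cache, edge, hub, mesh, mirror, relay, shard → queue [cache, edge, hub, mesh, mirror, relay, shard]
Visit cache → queue [edge, hub, mesh, mirror, relay, shard]
Visit edge; enqueue broker, index, queue → queue [hub, mesh, mirror, relay, shard, broker, index, queue]
Visit hub; enqueue leaf, proxy, store → queue [mesh, mirror, relay, shard, broker, index, queue, leaf, proxy, store]
Visit mesh; enqueue ingest → queue [mirror, relay, shard, broker, index, queue, leaf, proxy, store, ingest]
Visit mirror → queue [relay, shard, broker, index, queue, leaf, proxy, store, ingest]
Visit relay → queue [shard, broker, index, queue, leaf, proxy, store, ingest]
Visit shard → queue [broker, index, queue, leaf, proxy, store, ingest]
Visit broker; enqueue peer, router → queue [index, queue, leaf, proxy, store, ingest, peer, router]
Visit index → queue [queue, leaf, proxy, store, ingest, peer, router]
Visit queue → queue [leaf, proxy, store, ingest, peer, router]
Visit leaf → queue [proxy, store, ingest, peer, router]
Visit proxy → queue [store, ingest, peer, router]
Visit store → queue [ingest, peer, router]
Visit ingest → queue [peer, router]
Visit peer → queue [router]
Visit router → queue []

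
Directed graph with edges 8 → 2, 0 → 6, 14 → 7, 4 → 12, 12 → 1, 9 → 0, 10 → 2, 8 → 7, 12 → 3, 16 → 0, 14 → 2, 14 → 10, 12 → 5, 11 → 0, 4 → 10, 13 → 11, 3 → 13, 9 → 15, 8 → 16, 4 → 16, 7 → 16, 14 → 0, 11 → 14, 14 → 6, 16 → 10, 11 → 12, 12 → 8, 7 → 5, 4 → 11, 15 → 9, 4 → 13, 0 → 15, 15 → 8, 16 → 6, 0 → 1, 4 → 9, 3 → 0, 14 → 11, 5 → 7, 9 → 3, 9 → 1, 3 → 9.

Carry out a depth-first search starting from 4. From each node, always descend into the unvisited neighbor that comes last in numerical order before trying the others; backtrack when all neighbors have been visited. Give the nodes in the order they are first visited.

4 -> 16 -> 10 -> 2 -> 6 -> 0 -> 15 -> 9 -> 3 -> 13 -> 11 -> 14 -> 7 -> 5 -> 12 -> 8 -> 1

Visit 4
4 → 16
16 → 10
10 → 2
16 → 6
16 → 0
0 → 15
15 → 9
9 → 3
3 → 13
13 → 11
11 → 14
14 → 7
7 → 5
11 → 12
12 → 8
12 → 1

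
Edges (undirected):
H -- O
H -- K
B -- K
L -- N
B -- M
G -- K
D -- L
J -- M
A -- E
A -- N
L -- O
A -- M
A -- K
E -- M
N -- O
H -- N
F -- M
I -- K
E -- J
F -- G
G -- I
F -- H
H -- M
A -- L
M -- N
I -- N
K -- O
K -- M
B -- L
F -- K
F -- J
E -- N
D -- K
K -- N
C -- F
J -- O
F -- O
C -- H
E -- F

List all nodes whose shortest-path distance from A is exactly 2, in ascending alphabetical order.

Level 0: A
Level 1: E, K, L, M, N
Level 2: B, D, F, G, H, I, J, O
Level 3: C

B, D, F, G, H, I, J, O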